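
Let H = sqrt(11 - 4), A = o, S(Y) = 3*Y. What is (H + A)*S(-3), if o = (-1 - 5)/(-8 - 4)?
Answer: -9/2 - 9*sqrt(7) ≈ -28.312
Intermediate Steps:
o = 1/2 (o = -6/(-12) = -6*(-1/12) = 1/2 ≈ 0.50000)
A = 1/2 ≈ 0.50000
H = sqrt(7) ≈ 2.6458
(H + A)*S(-3) = (sqrt(7) + 1/2)*(3*(-3)) = (1/2 + sqrt(7))*(-9) = -9/2 - 9*sqrt(7)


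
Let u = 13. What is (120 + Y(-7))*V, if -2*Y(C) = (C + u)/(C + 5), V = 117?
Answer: 28431/2 ≈ 14216.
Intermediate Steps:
Y(C) = -(13 + C)/(2*(5 + C)) (Y(C) = -(C + 13)/(2*(C + 5)) = -(13 + C)/(2*(5 + C)))
(120 + Y(-7))*V = (120 + (-13 - 1*(-7))/(2*(5 - 7)))*117 = (120 + (½)*(-13 + 7)/(-2))*117 = (120 + (½)*(-½)*(-6))*117 = (120 + 3/2)*117 = (243/2)*117 = 28431/2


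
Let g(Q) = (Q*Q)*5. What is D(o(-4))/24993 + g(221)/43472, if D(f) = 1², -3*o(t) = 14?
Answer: 469496849/83576592 ≈ 5.6176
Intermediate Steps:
o(t) = -14/3 (o(t) = -⅓*14 = -14/3)
D(f) = 1
g(Q) = 5*Q² (g(Q) = Q²*5 = 5*Q²)
D(o(-4))/24993 + g(221)/43472 = 1/24993 + (5*221²)/43472 = 1*(1/24993) + (5*48841)*(1/43472) = 1/24993 + 244205*(1/43472) = 1/24993 + 18785/3344 = 469496849/83576592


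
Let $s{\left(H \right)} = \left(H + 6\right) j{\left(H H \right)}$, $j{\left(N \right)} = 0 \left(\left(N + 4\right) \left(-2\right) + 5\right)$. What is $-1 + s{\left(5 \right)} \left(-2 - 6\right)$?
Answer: $-1$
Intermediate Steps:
$j{\left(N \right)} = 0$ ($j{\left(N \right)} = 0 \left(\left(4 + N\right) \left(-2\right) + 5\right) = 0 \left(\left(-8 - 2 N\right) + 5\right) = 0 \left(-3 - 2 N\right) = 0$)
$s{\left(H \right)} = 0$ ($s{\left(H \right)} = \left(H + 6\right) 0 = \left(6 + H\right) 0 = 0$)
$-1 + s{\left(5 \right)} \left(-2 - 6\right) = -1 + 0 \left(-2 - 6\right) = -1 + 0 \left(-8\right) = -1 + 0 = -1$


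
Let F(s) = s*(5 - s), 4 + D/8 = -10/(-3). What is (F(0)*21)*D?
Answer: 0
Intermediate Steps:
D = -16/3 (D = -32 + 8*(-10/(-3)) = -32 + 8*(-10*(-1/3)) = -32 + 8*(10/3) = -32 + 80/3 = -16/3 ≈ -5.3333)
(F(0)*21)*D = ((0*(5 - 1*0))*21)*(-16/3) = ((0*(5 + 0))*21)*(-16/3) = ((0*5)*21)*(-16/3) = (0*21)*(-16/3) = 0*(-16/3) = 0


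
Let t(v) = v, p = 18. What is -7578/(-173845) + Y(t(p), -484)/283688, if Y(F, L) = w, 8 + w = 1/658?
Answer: 201949333811/4635867593840 ≈ 0.043562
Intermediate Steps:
w = -5263/658 (w = -8 + 1/658 = -5263/658 ≈ -7.9985)
Y(F, L) = -5263/658
-7578/(-173845) + Y(t(p), -484)/283688 = -7578/(-173845) - 5263/658/283688 = -7578*(-1/173845) - 5263/658*1/283688 = 7578/173845 - 5263/186666704 = 201949333811/4635867593840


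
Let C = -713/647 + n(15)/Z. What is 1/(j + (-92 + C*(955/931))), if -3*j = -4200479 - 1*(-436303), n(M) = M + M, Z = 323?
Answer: 83383419/104615530610845 ≈ 7.9705e-7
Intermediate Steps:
n(M) = 2*M
C = -210889/208981 (C = -713/647 + (2*15)/323 = -713*1/647 + 30*(1/323) = -713/647 + 30/323 = -210889/208981 ≈ -1.0091)
j = 3764176/3 (j = -(-4200479 - 1*(-436303))/3 = -(-4200479 + 436303)/3 = -⅓*(-3764176) = 3764176/3 ≈ 1.2547e+6)
1/(j + (-92 + C*(955/931))) = 1/(3764176/3 + (-92 - 201398995/(208981*931))) = 1/(3764176/3 + (-92 - 210889/208981*955/931)) = 1/(3764176/3 + (-92 - 28771285/27794473)) = 1/(3764176/3 - 2585862801/27794473) = 1/(104615530610845/83383419) = 83383419/104615530610845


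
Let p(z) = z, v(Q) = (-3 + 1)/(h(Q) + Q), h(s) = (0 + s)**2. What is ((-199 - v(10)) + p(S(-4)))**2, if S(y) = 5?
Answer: 113827561/3025 ≈ 37629.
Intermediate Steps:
h(s) = s**2
v(Q) = -2/(Q + Q**2) (v(Q) = (-3 + 1)/(Q**2 + Q) = -2/(Q + Q**2))
((-199 - v(10)) + p(S(-4)))**2 = ((-199 - (-2)/(10*(1 + 10))) + 5)**2 = ((-199 - (-2)/(10*11)) + 5)**2 = ((-199 - 1*(-1/55)) + 5)**2 = ((-199 + 1/55) + 5)**2 = (-10944/55 + 5)**2 = (-10669/55)**2 = 113827561/3025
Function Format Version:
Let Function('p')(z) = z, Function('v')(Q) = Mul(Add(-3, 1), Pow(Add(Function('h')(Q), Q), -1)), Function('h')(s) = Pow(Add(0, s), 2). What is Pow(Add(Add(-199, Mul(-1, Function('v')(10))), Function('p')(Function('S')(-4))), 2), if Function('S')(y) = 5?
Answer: Rational(113827561, 3025) ≈ 37629.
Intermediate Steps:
Function('h')(s) = Pow(s, 2)
Function('v')(Q) = Mul(-2, Pow(Add(Q, Pow(Q, 2)), -1)) (Function('v')(Q) = Mul(Add(-3, 1), Pow(Add(Pow(Q, 2), Q), -1)) = Mul(-2, Pow(Add(Q, Pow(Q, 2)), -1)))
Pow(Add(Add(-199, Mul(-1, Function('v')(10))), Function('p')(Function('S')(-4))), 2) = Pow(Add(Add(-199, Mul(-1, Mul(-2, Pow(10, -1), Pow(Add(1, 10), -1)))), 5), 2) = Pow(Add(Add(-199, Mul(-1, Mul(-2, Rational(1, 10), Pow(11, -1)))), 5), 2) = Pow(Add(Add(-199, Mul(-1, Mul(-2, Rational(1, 10), Rational(1, 11)))), 5), 2) = Pow(Add(Add(-199, Mul(-1, Rational(-1, 55))), 5), 2) = Pow(Add(Add(-199, Rational(1, 55)), 5), 2) = Pow(Add(Rational(-10944, 55), 5), 2) = Pow(Rational(-10669, 55), 2) = Rational(113827561, 3025)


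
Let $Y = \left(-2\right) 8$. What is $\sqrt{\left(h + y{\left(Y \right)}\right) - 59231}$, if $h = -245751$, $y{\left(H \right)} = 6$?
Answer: $28 i \sqrt{389} \approx 552.25 i$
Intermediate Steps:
$Y = -16$
$\sqrt{\left(h + y{\left(Y \right)}\right) - 59231} = \sqrt{\left(-245751 + 6\right) - 59231} = \sqrt{-245745 - 59231} = \sqrt{-304976} = 28 i \sqrt{389}$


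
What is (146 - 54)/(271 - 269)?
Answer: 46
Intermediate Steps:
(146 - 54)/(271 - 269) = 92/2 = 92*(1/2) = 46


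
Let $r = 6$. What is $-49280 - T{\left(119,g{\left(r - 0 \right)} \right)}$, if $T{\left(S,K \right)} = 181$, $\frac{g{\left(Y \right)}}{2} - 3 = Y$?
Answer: $-49461$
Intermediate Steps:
$g{\left(Y \right)} = 6 + 2 Y$
$-49280 - T{\left(119,g{\left(r - 0 \right)} \right)} = -49280 - 181 = -49461$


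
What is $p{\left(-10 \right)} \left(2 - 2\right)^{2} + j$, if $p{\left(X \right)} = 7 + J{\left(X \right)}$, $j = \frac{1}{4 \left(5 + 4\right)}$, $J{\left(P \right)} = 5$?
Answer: $\frac{1}{36} \approx 0.027778$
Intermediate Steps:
$j = \frac{1}{36}$ ($j = \frac{1}{4 \cdot 9} = \frac{1}{36} \approx 0.027778$)
$p{\left(X \right)} = 12$ ($p{\left(X \right)} = 7 + 5 = 12$)
$p{\left(-10 \right)} \left(2 - 2\right)^{2} + j = 12 \left(2 - 2\right)^{2} + \frac{1}{36} = 12 \cdot 0^{2} + \frac{1}{36} = 12 \cdot 0 + \frac{1}{36} = 0 + \frac{1}{36} = \frac{1}{36}$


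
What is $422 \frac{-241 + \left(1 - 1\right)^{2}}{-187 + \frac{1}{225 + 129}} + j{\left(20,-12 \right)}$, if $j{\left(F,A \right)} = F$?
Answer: $\frac{37326448}{66197} \approx 563.87$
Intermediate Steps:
$422 \frac{-241 + \left(1 - 1\right)^{2}}{-187 + \frac{1}{225 + 129}} + j{\left(20,-12 \right)} = 422 \frac{-241 + \left(1 - 1\right)^{2}}{-187 + \frac{1}{225 + 129}} + 20 = 422 \frac{-241 + 0^{2}}{-187 + \frac{1}{354}} + 20 = 422 \frac{-241 + 0}{-187 + \frac{1}{354}} + 20 = 422 \left(- \frac{241}{- \frac{66197}{354}}\right) + 20 = 422 \left(\left(-241\right) \left(- \frac{354}{66197}\right)\right) + 20 = 422 \cdot \frac{85314}{66197} + 20 = \frac{36002508}{66197} + 20 = \frac{37326448}{66197}$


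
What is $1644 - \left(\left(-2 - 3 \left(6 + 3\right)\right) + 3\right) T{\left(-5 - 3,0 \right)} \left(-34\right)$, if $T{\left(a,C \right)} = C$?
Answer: $1644$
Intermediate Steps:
$1644 - \left(\left(-2 - 3 \left(6 + 3\right)\right) + 3\right) T{\left(-5 - 3,0 \right)} \left(-34\right) = 1644 - \left(\left(-2 - 3 \left(6 + 3\right)\right) + 3\right) 0 \left(-34\right) = 1644 - \left(\left(-2 - 27\right) + 3\right) 0 \left(-34\right) = 1644 - \left(-29 + 3\right) 0 \left(-34\right) = 1644 - \left(-26\right) 0 \left(-34\right) = 1644 - 0 \left(-34\right) = 1644 - 0 = 1644 + 0 = 1644$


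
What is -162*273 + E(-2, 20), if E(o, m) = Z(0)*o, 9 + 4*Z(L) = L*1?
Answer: -88443/2 ≈ -44222.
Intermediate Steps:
Z(L) = -9/4 + L/4 (Z(L) = -9/4 + (L*1)/4 = -9/4 + L/4)
E(o, m) = -9*o/4 (E(o, m) = (-9/4 + (1/4)*0)*o = (-9/4 + 0)*o = -9*o/4)
-162*273 + E(-2, 20) = -162*273 - 9/4*(-2) = -44226 + 9/2 = -88443/2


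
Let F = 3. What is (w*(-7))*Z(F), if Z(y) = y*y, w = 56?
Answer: -3528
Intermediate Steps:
Z(y) = y²
(w*(-7))*Z(F) = (56*(-7))*3² = -392*9 = -3528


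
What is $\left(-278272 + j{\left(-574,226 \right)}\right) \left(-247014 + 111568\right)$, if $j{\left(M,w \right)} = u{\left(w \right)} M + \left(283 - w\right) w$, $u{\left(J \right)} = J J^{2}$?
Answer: $897471753482644$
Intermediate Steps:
$u{\left(J \right)} = J^{3}$
$j{\left(M,w \right)} = M w^{3} + w \left(283 - w\right)$ ($j{\left(M,w \right)} = w^{3} M + \left(283 - w\right) w = M w^{3} + w \left(283 - w\right)$)
$\left(-278272 + j{\left(-574,226 \right)}\right) \left(-247014 + 111568\right) = \left(-278272 + 226 \left(283 - 226 - 574 \cdot 226^{2}\right)\right) \left(-247014 + 111568\right) = \left(-278272 + 226 \left(283 - 226 - 29317624\right)\right) \left(-135446\right) = \left(-278272 + 226 \left(-29317567\right)\right) \left(-135446\right) = \left(-278272 - 6625770142\right) \left(-135446\right) = \left(-6626048414\right) \left(-135446\right) = 897471753482644$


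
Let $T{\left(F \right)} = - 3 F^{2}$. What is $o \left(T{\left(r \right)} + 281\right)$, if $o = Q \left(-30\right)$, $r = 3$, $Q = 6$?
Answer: $-45720$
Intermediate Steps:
$o = -180$ ($o = 6 \left(-30\right) = -180$)
$o \left(T{\left(r \right)} + 281\right) = - 180 \left(- 3 \cdot 3^{2} + 281\right) = - 180 \left(\left(-3\right) 9 + 281\right) = - 180 \left(-27 + 281\right) = \left(-180\right) 254 = -45720$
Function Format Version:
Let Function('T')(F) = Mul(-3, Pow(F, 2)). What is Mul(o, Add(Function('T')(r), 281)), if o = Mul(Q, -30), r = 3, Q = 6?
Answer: -45720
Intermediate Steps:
o = -180 (o = Mul(6, -30) = -180)
Mul(o, Add(Function('T')(r), 281)) = Mul(-180, Add(Mul(-3, Pow(3, 2)), 281)) = Mul(-180, Add(Mul(-3, 9), 281)) = Mul(-180, Add(-27, 281)) = Mul(-180, 254) = -45720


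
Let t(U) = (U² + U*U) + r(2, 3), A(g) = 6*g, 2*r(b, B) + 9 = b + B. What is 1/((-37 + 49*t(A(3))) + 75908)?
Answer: 1/107525 ≈ 9.3002e-6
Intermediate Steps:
r(b, B) = -9/2 + B/2 + b/2 (r(b, B) = -9/2 + (b + B)/2 = -9/2 + (B + b)/2 = -9/2 + (B/2 + b/2) = -9/2 + B/2 + b/2)
t(U) = -2 + 2*U² (t(U) = (U² + U*U) + (-9/2 + (½)*3 + (½)*2) = (U² + U²) + (-9/2 + 3/2 + 1) = 2*U² - 2 = -2 + 2*U²)
1/((-37 + 49*t(A(3))) + 75908) = 1/((-37 + 49*(-2 + 2*(6*3)²)) + 75908) = 1/((-37 + 49*(-2 + 2*18²)) + 75908) = 1/((-37 + 49*(-2 + 2*324)) + 75908) = 1/((-37 + 49*(-2 + 648)) + 75908) = 1/((-37 + 49*646) + 75908) = 1/((-37 + 31654) + 75908) = 1/(31617 + 75908) = 1/107525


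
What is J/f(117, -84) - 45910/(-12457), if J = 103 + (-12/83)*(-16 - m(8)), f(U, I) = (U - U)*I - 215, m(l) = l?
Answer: 709181441/222295165 ≈ 3.1903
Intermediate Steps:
f(U, I) = -215 (f(U, I) = 0*I - 215 = 0 - 215 = -215)
J = 8837/83 (J = 103 + (-12/83)*(-16 - 1*8) = 103 + (-12*1/83)*(-16 - 8) = 103 - 12/83*(-24) = 103 + 288/83 = 8837/83 ≈ 106.47)
J/f(117, -84) - 45910/(-12457) = (8837/83)/(-215) - 45910/(-12457) = (8837/83)*(-1/215) - 45910*(-1/12457) = -8837/17845 + 45910/12457 = 709181441/222295165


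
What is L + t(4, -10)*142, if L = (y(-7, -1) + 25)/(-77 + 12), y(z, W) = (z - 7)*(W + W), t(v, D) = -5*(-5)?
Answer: 230697/65 ≈ 3549.2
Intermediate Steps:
t(v, D) = 25
y(z, W) = 2*W*(-7 + z) (y(z, W) = (-7 + z)*(2*W) = 2*W*(-7 + z))
L = -53/65 (L = (2*(-1)*(-7 - 7) + 25)/(-77 + 12) = (2*(-1)*(-14) + 25)/(-65) = (28 + 25)*(-1/65) = 53*(-1/65) = -53/65 ≈ -0.81538)
L + t(4, -10)*142 = -53/65 + 25*142 = -53/65 + 3550 = 230697/65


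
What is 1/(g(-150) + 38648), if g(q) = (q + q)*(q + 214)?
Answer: 1/19448 ≈ 5.1419e-5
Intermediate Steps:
g(q) = 2*q*(214 + q) (g(q) = (2*q)*(214 + q) = 2*q*(214 + q))
1/(g(-150) + 38648) = 1/(2*(-150)*(214 - 150) + 38648) = 1/(2*(-150)*64 + 38648) = 1/(-19200 + 38648) = 1/19448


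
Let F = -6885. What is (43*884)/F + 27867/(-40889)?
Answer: -102713939/16560045 ≈ -6.2025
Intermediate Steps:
(43*884)/F + 27867/(-40889) = (43*884)/(-6885) + 27867/(-40889) = 38012*(-1/6885) + 27867*(-1/40889) = -2236/405 - 27867/40889 = -102713939/16560045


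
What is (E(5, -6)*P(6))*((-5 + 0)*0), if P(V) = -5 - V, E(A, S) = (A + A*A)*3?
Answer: 0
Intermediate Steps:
E(A, S) = 3*A + 3*A² (E(A, S) = (A + A²)*3 = 3*A + 3*A²)
(E(5, -6)*P(6))*((-5 + 0)*0) = ((3*5*(1 + 5))*(-5 - 1*6))*((-5 + 0)*0) = ((3*5*6)*(-5 - 6))*(-5*0) = (90*(-11))*0 = -990*0 = 0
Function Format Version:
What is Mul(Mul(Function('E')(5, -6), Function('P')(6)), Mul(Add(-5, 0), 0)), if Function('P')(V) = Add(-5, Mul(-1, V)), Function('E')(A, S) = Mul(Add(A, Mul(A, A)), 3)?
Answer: 0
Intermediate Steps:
Function('E')(A, S) = Add(Mul(3, A), Mul(3, Pow(A, 2))) (Function('E')(A, S) = Mul(Add(A, Pow(A, 2)), 3) = Add(Mul(3, A), Mul(3, Pow(A, 2))))
Mul(Mul(Function('E')(5, -6), Function('P')(6)), Mul(Add(-5, 0), 0)) = Mul(Mul(Mul(3, 5, Add(1, 5)), Add(-5, Mul(-1, 6))), Mul(Add(-5, 0), 0)) = Mul(Mul(Mul(3, 5, 6), Add(-5, -6)), Mul(-5, 0)) = Mul(Mul(90, -11), 0) = Mul(-990, 0) = 0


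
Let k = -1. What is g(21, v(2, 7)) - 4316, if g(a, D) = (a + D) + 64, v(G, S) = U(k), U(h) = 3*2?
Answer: -4225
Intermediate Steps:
U(h) = 6
v(G, S) = 6
g(a, D) = 64 + D + a (g(a, D) = (D + a) + 64 = 64 + D + a)
g(21, v(2, 7)) - 4316 = (64 + 6 + 21) - 4316 = 91 - 4316 = -4225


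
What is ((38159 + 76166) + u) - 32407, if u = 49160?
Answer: 131078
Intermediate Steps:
((38159 + 76166) + u) - 32407 = ((38159 + 76166) + 49160) - 32407 = (114325 + 49160) - 32407 = 163485 - 32407 = 131078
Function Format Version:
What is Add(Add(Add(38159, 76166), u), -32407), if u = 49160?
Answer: 131078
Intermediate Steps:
Add(Add(Add(38159, 76166), u), -32407) = Add(Add(Add(38159, 76166), 49160), -32407) = Add(Add(114325, 49160), -32407) = Add(163485, -32407) = 131078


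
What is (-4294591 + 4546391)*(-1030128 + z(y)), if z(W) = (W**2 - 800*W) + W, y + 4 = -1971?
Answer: 1120137839600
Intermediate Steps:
y = -1975 (y = -4 - 1971 = -1975)
z(W) = W**2 - 799*W
(-4294591 + 4546391)*(-1030128 + z(y)) = (-4294591 + 4546391)*(-1030128 - 1975*(-799 - 1975)) = 251800*(-1030128 - 1975*(-2774)) = 251800*(-1030128 + 5478650) = 251800*4448522 = 1120137839600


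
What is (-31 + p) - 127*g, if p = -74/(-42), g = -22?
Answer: 58060/21 ≈ 2764.8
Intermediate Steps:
p = 37/21 (p = -74*(-1/42) = 37/21 ≈ 1.7619)
(-31 + p) - 127*g = (-31 + 37/21) - 127*(-22) = -614/21 + 2794 = 58060/21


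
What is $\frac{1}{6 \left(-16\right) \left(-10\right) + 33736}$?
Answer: $\frac{1}{34696} \approx 2.8822 \cdot 10^{-5}$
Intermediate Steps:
$\frac{1}{6 \left(-16\right) \left(-10\right) + 33736} = \frac{1}{\left(-96\right) \left(-10\right) + 33736} = \frac{1}{960 + 33736} = \frac{1}{34696}$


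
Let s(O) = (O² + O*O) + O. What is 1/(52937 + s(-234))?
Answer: 1/162215 ≈ 6.1647e-6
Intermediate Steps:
s(O) = O + 2*O² (s(O) = (O² + O²) + O = 2*O² + O = O + 2*O²)
1/(52937 + s(-234)) = 1/(52937 - 234*(1 + 2*(-234))) = 1/(52937 - 234*(1 - 468)) = 1/(52937 - 234*(-467)) = 1/(52937 + 109278) = 1/162215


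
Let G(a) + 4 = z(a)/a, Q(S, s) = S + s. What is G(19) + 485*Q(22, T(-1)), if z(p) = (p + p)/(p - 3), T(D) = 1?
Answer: 89209/8 ≈ 11151.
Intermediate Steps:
z(p) = 2*p/(-3 + p) (z(p) = (2*p)/(-3 + p) = 2*p/(-3 + p))
G(a) = -4 + 2/(-3 + a) (G(a) = -4 + (2*a/(-3 + a))/a = -4 + 2/(-3 + a))
G(19) + 485*Q(22, T(-1)) = 2*(7 - 2*19)/(-3 + 19) + 485*(22 + 1) = 2*(7 - 38)/16 + 485*23 = 2*(1/16)*(-31) + 11155 = -31/8 + 11155 = 89209/8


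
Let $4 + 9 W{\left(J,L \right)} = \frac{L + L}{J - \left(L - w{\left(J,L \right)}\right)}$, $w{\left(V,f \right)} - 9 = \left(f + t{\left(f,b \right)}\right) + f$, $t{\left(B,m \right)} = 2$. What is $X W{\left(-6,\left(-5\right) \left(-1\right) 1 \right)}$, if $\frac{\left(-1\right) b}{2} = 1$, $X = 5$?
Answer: $- \frac{5}{3} \approx -1.6667$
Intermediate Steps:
$b = -2$ ($b = \left(-2\right) 1 = -2$)
$w{\left(V,f \right)} = 11 + 2 f$ ($w{\left(V,f \right)} = 9 + \left(\left(f + 2\right) + f\right) = 9 + \left(\left(2 + f\right) + f\right) = 9 + \left(2 + 2 f\right) = 11 + 2 f$)
$W{\left(J,L \right)} = - \frac{4}{9} + \frac{2 L}{9 \left(11 + J + L\right)}$ ($W{\left(J,L \right)} = - \frac{4}{9} + \frac{\left(L + L\right) \frac{1}{J + \left(\left(11 + 2 L\right) - L\right)}}{9} = - \frac{4}{9} + \frac{2 L \frac{1}{J + \left(11 + L\right)}}{9} = - \frac{4}{9} + \frac{2 L \frac{1}{11 + J + L}}{9} = - \frac{4}{9} + \frac{2 L}{9 \left(11 + J + L\right)}$)
$X W{\left(-6,\left(-5\right) \left(-1\right) 1 \right)} = 5 \frac{2 \left(-22 - \left(-5\right) \left(-1\right) 1 - -12\right)}{9 \left(11 - 6 + \left(-5\right) \left(-1\right) 1\right)} = 5 \frac{2 \left(-22 - 5 \cdot 1 + 12\right)}{9 \left(11 - 6 + 5 \cdot 1\right)} = 5 \frac{2 \left(-22 - 5 + 12\right)}{9 \left(11 - 6 + 5\right)} = 5 \frac{2 \left(-22 - 5 + 12\right)}{9 \cdot 10} = 5 \cdot \frac{2}{9} \cdot \frac{1}{10} \left(-15\right) = 5 \left(- \frac{1}{3}\right) = - \frac{5}{3}$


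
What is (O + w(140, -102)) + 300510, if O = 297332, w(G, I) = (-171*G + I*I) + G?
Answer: 584446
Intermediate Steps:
w(G, I) = I² - 170*G (w(G, I) = (-171*G + I²) + G = (I² - 171*G) + G = I² - 170*G)
(O + w(140, -102)) + 300510 = (297332 + ((-102)² - 170*140)) + 300510 = (297332 + (10404 - 23800)) + 300510 = (297332 - 13396) + 300510 = 283936 + 300510 = 584446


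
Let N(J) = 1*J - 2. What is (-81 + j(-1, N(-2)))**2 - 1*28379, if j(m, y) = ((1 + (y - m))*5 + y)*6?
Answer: -1154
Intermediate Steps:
N(J) = -2 + J (N(J) = J - 2 = -2 + J)
j(m, y) = 30 - 30*m + 36*y (j(m, y) = ((1 + y - m)*5 + y)*6 = ((5 - 5*m + 5*y) + y)*6 = (5 - 5*m + 6*y)*6 = 30 - 30*m + 36*y)
(-81 + j(-1, N(-2)))**2 - 1*28379 = (-81 + (30 - 30*(-1) + 36*(-2 - 2)))**2 - 1*28379 = (-81 + (30 + 30 + 36*(-4)))**2 - 28379 = (-81 + (30 + 30 - 144))**2 - 28379 = (-81 - 84)**2 - 28379 = (-165)**2 - 28379 = 27225 - 28379 = -1154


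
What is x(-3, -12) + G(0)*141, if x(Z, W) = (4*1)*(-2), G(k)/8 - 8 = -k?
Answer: 9016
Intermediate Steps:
G(k) = 64 - 8*k (G(k) = 64 + 8*(-k) = 64 - 8*k)
x(Z, W) = -8 (x(Z, W) = 4*(-2) = -8)
x(-3, -12) + G(0)*141 = -8 + (64 - 8*0)*141 = -8 + (64 + 0)*141 = -8 + 64*141 = -8 + 9024 = 9016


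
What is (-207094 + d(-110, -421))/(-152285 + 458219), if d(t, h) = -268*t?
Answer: -88807/152967 ≈ -0.58056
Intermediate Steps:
(-207094 + d(-110, -421))/(-152285 + 458219) = (-207094 - 268*(-110))/(-152285 + 458219) = (-207094 + 29480)/305934 = -177614*1/305934 = -88807/152967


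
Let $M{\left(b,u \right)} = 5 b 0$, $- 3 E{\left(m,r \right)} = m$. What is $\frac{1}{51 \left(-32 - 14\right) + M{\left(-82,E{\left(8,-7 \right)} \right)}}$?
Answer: $- \frac{1}{2346} \approx -0.00042626$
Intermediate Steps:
$E{\left(m,r \right)} = - \frac{m}{3}$
$M{\left(b,u \right)} = 0$
$\frac{1}{51 \left(-32 - 14\right) + M{\left(-82,E{\left(8,-7 \right)} \right)}} = \frac{1}{51 \left(-32 - 14\right) + 0} = \frac{1}{51 \left(-46\right) + 0} = \frac{1}{-2346 + 0} = \frac{1}{-2346} = - \frac{1}{2346}$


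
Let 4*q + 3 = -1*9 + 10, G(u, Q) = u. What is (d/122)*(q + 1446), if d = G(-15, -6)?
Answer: -43365/244 ≈ -177.73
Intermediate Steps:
d = -15
q = -½ (q = -¾ + (-1*9 + 10)/4 = -¾ + (-9 + 10)/4 = -¾ + (¼)*1 = -¾ + ¼ = -½ ≈ -0.50000)
(d/122)*(q + 1446) = (-15/122)*(-½ + 1446) = -15*1/122*(2891/2) = -15/122*2891/2 = -43365/244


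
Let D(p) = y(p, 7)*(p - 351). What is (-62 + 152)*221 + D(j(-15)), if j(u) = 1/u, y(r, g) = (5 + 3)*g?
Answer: 3454/15 ≈ 230.27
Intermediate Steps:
y(r, g) = 8*g
D(p) = -19656 + 56*p (D(p) = (8*7)*(p - 351) = 56*(-351 + p) = -19656 + 56*p)
(-62 + 152)*221 + D(j(-15)) = (-62 + 152)*221 + (-19656 + 56/(-15)) = 90*221 + (-19656 + 56*(-1/15)) = 19890 + (-19656 - 56/15) = 19890 - 294896/15 = 3454/15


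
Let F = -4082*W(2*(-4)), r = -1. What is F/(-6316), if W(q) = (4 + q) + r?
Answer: -10205/3158 ≈ -3.2315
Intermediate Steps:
W(q) = 3 + q (W(q) = (4 + q) - 1 = 3 + q)
F = 20410 (F = -4082*(3 + 2*(-4)) = -4082*(3 - 8) = -4082*(-5) = 20410)
F/(-6316) = 20410/(-6316) = 20410*(-1/6316) = -10205/3158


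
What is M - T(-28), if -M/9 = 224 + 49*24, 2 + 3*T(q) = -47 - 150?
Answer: -37601/3 ≈ -12534.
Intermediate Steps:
T(q) = -199/3 (T(q) = -⅔ + (-47 - 150)/3 = -⅔ + (⅓)*(-197) = -⅔ - 197/3 = -199/3)
M = -12600 (M = -9*(224 + 49*24) = -9*(224 + 1176) = -9*1400 = -12600)
M - T(-28) = -12600 - 1*(-199/3) = -12600 + 199/3 = -37601/3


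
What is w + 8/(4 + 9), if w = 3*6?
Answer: 242/13 ≈ 18.615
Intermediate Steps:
w = 18
w + 8/(4 + 9) = 18 + 8/(4 + 9) = 18 + 8/13 = 242/13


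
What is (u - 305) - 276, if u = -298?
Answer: -879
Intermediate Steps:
(u - 305) - 276 = (-298 - 305) - 276 = -603 - 276 = -879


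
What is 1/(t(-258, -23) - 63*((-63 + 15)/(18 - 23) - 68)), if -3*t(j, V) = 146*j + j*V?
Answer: 5/71286 ≈ 7.0140e-5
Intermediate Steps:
t(j, V) = -146*j/3 - V*j/3 (t(j, V) = -(146*j + j*V)/3 = -(146*j + V*j)/3 = -146*j/3 - V*j/3)
1/(t(-258, -23) - 63*((-63 + 15)/(18 - 23) - 68)) = 1/(-⅓*(-258)*(146 - 23) - 63*((-63 + 15)/(18 - 23) - 68)) = 1/(-⅓*(-258)*123 - 63*(-48/(-5) - 68)) = 1/(10578 - 63*(-48*(-⅕) - 68)) = 1/(10578 - 63*(48/5 - 68)) = 1/(10578 - 63*(-292/5)) = 1/(10578 + 18396/5) = 1/(71286/5) = 5/71286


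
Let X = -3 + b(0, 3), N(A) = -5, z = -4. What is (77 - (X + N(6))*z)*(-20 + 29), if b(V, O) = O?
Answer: 513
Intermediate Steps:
X = 0 (X = -3 + 3 = 0)
(77 - (X + N(6))*z)*(-20 + 29) = (77 - (0 - 5)*(-4))*(-20 + 29) = (77 - (-5)*(-4))*9 = (77 - 1*20)*9 = (77 - 20)*9 = 57*9 = 513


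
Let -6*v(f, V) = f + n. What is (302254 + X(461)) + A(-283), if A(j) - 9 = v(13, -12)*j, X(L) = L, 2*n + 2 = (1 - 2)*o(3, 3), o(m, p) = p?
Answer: 1212877/4 ≈ 3.0322e+5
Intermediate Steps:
n = -5/2 (n = -1 + ((1 - 2)*3)/2 = -1 + (-1*3)/2 = -1 + (½)*(-3) = -1 - 3/2 = -5/2 ≈ -2.5000)
v(f, V) = 5/12 - f/6 (v(f, V) = -(f - 5/2)/6 = -(-5/2 + f)/6 = 5/12 - f/6)
A(j) = 9 - 7*j/4 (A(j) = 9 + (5/12 - ⅙*13)*j = 9 + (5/12 - 13/6)*j = 9 - 7*j/4)
(302254 + X(461)) + A(-283) = (302254 + 461) + (9 - 7/4*(-283)) = 302715 + (9 + 1981/4) = 302715 + 2017/4 = 1212877/4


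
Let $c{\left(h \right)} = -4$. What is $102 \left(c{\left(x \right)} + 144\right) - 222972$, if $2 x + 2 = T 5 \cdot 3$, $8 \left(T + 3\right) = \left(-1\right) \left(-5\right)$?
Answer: $-208692$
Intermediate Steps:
$T = - \frac{19}{8}$ ($T = -3 + \frac{\left(-1\right) \left(-5\right)}{8} = -3 + \frac{1}{8} \cdot 5 = -3 + \frac{5}{8} = - \frac{19}{8} \approx -2.375$)
$x = - \frac{301}{16}$ ($x = -1 + \frac{\left(- \frac{19}{8}\right) 5 \cdot 3}{2} = -1 + \frac{\left(- \frac{95}{8}\right) 3}{2} = -1 + \frac{1}{2} \left(- \frac{285}{8}\right) = -1 - \frac{285}{16} = - \frac{301}{16} \approx -18.813$)
$102 \left(c{\left(x \right)} + 144\right) - 222972 = 102 \left(-4 + 144\right) - 222972 = 102 \cdot 140 - 222972 = 14280 - 222972 = -208692$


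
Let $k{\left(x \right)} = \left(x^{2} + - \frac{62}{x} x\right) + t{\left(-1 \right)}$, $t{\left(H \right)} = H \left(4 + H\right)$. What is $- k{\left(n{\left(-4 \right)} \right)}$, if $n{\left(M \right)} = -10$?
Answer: $-35$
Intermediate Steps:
$k{\left(x \right)} = -65 + x^{2}$ ($k{\left(x \right)} = \left(x^{2} + - \frac{62}{x} x\right) - \left(4 - 1\right) = \left(x^{2} - 62\right) - 3 = \left(-62 + x^{2}\right) - 3 = -65 + x^{2}$)
$- k{\left(n{\left(-4 \right)} \right)} = - (-65 + \left(-10\right)^{2}) = - (-65 + 100) = \left(-1\right) 35 = -35$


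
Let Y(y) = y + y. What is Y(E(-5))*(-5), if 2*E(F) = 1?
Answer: -5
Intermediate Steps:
E(F) = 1/2 (E(F) = (1/2)*1 = 1/2)
Y(y) = 2*y
Y(E(-5))*(-5) = (2*(1/2))*(-5) = 1*(-5) = -5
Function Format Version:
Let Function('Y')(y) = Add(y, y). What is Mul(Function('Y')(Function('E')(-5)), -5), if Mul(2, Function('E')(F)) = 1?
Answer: -5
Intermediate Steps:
Function('E')(F) = Rational(1, 2) (Function('E')(F) = Mul(Rational(1, 2), 1) = Rational(1, 2))
Function('Y')(y) = Mul(2, y)
Mul(Function('Y')(Function('E')(-5)), -5) = Mul(Mul(2, Rational(1, 2)), -5) = Mul(1, -5) = -5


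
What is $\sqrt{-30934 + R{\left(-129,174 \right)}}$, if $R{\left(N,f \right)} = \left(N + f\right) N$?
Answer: $i \sqrt{36739} \approx 191.67 i$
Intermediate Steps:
$R{\left(N,f \right)} = N \left(N + f\right)$
$\sqrt{-30934 + R{\left(-129,174 \right)}} = \sqrt{-30934 - 129 \left(-129 + 174\right)} = \sqrt{-30934 - 5805} = \sqrt{-36739} = i \sqrt{36739}$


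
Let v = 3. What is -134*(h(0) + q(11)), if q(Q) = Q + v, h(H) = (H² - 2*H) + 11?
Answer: -3350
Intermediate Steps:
h(H) = 11 + H² - 2*H
q(Q) = 3 + Q (q(Q) = Q + 3 = 3 + Q)
-134*(h(0) + q(11)) = -134*((11 + 0² - 2*0) + (3 + 11)) = -134*((11 + 0 + 0) + 14) = -134*(11 + 14) = -134*25 = -3350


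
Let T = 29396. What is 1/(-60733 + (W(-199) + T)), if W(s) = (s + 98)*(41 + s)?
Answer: -1/15379 ≈ -6.5024e-5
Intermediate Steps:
W(s) = (41 + s)*(98 + s) (W(s) = (98 + s)*(41 + s) = (41 + s)*(98 + s))
1/(-60733 + (W(-199) + T)) = 1/(-60733 + ((4018 + (-199)² + 139*(-199)) + 29396)) = 1/(-60733 + ((4018 + 39601 - 27661) + 29396)) = 1/(-60733 + (15958 + 29396)) = 1/(-60733 + 45354) = 1/(-15379) = -1/15379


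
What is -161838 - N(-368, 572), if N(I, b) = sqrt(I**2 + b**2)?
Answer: -161838 - 4*sqrt(28913) ≈ -1.6252e+5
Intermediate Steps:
-161838 - N(-368, 572) = -161838 - sqrt((-368)**2 + 572**2) = -161838 - sqrt(135424 + 327184) = -161838 - sqrt(462608) = -161838 - 4*sqrt(28913)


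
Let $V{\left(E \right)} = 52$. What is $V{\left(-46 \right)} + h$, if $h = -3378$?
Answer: $-3326$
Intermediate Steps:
$V{\left(-46 \right)} + h = 52 - 3378 = -3326$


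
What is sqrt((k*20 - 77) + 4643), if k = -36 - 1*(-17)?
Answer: sqrt(4186) ≈ 64.699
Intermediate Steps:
k = -19 (k = -36 + 17 = -19)
sqrt((k*20 - 77) + 4643) = sqrt((-19*20 - 77) + 4643) = sqrt((-380 - 77) + 4643) = sqrt(-457 + 4643) = sqrt(4186)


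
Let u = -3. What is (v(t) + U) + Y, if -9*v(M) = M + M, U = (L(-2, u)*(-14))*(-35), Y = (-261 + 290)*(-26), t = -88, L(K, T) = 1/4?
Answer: -11015/18 ≈ -611.94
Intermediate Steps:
L(K, T) = ¼
Y = -754 (Y = 29*(-26) = -754)
U = 245/2 (U = ((¼)*(-14))*(-35) = -7/2*(-35) = 245/2 ≈ 122.50)
v(M) = -2*M/9 (v(M) = -(M + M)/9 = -2*M/9)
(v(t) + U) + Y = (-2/9*(-88) + 245/2) - 754 = (176/9 + 245/2) - 754 = 2557/18 - 754 = -11015/18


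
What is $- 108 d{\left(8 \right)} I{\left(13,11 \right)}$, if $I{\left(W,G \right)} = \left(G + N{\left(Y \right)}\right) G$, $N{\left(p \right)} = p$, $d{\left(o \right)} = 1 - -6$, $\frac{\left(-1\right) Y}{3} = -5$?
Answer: $-216216$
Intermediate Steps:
$Y = 15$ ($Y = \left(-3\right) \left(-5\right) = 15$)
$d{\left(o \right)} = 7$ ($d{\left(o \right)} = 1 + 6 = 7$)
$I{\left(W,G \right)} = G \left(15 + G\right)$ ($I{\left(W,G \right)} = \left(G + 15\right) G = \left(15 + G\right) G = G \left(15 + G\right)$)
$- 108 d{\left(8 \right)} I{\left(13,11 \right)} = \left(-108\right) 7 \cdot 11 \left(15 + 11\right) = - 756 \cdot 11 \cdot 26 = \left(-756\right) 286 = -216216$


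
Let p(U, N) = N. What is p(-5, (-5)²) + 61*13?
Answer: 818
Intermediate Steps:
p(-5, (-5)²) + 61*13 = (-5)² + 61*13 = 25 + 793 = 818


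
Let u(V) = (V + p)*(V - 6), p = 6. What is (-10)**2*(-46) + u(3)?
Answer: -4627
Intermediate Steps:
u(V) = (-6 + V)*(6 + V) (u(V) = (V + 6)*(V - 6) = (6 + V)*(-6 + V) = (-6 + V)*(6 + V))
(-10)**2*(-46) + u(3) = (-10)**2*(-46) + (-36 + 3**2) = 100*(-46) + (-36 + 9) = -4600 - 27 = -4627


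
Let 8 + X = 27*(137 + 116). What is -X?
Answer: -6823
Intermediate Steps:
X = 6823 (X = -8 + 27*(137 + 116) = -8 + 27*253 = -8 + 6831 = 6823)
-X = -1*6823 = -6823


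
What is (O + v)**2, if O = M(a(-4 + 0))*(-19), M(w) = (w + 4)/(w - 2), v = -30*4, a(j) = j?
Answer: 14400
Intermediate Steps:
v = -120
M(w) = (4 + w)/(-2 + w)
O = 0 (O = ((4 + (-4 + 0))/(-2 + (-4 + 0)))*(-19) = ((4 - 4)/(-2 - 4))*(-19) = (0/(-6))*(-19) = -1/6*0*(-19) = 0*(-19) = 0)
(O + v)**2 = (0 - 120)**2 = (-120)**2 = 14400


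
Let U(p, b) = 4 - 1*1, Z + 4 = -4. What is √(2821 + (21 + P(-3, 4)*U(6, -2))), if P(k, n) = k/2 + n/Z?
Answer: 2*√709 ≈ 53.254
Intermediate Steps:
Z = -8 (Z = -4 - 4 = -8)
U(p, b) = 3 (U(p, b) = 4 - 1 = 3)
P(k, n) = k/2 - n/8 (P(k, n) = k/2 + n/(-8) = k*(½) + n*(-⅛) = k/2 - n/8)
√(2821 + (21 + P(-3, 4)*U(6, -2))) = √(2821 + (21 + ((½)*(-3) - ⅛*4)*3)) = √(2821 + (21 + (-3/2 - ½)*3)) = √(2821 + (21 - 2*3)) = √(2821 + (21 - 6)) = √(2821 + 15) = √2836 = 2*√709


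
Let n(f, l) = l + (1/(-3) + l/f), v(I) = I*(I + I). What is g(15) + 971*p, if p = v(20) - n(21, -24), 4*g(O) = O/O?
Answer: 67329161/84 ≈ 8.0154e+5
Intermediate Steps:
v(I) = 2*I² (v(I) = I*(2*I) = 2*I²)
n(f, l) = -⅓ + l + l/f (n(f, l) = l + (1*(-⅓) + l/f) = l + (-⅓ + l/f) = -⅓ + l + l/f)
g(O) = ¼ (g(O) = (O/O)/4 = (¼)*1 = ¼)
p = 17335/21 (p = 2*20² - (-⅓ - 24 - 24/21) = 2*400 - (-⅓ - 24 - 24*1/21) = 800 - (-⅓ - 24 - 8/7) = 800 - 1*(-535/21) = 800 + 535/21 = 17335/21 ≈ 825.48)
g(15) + 971*p = ¼ + 971*(17335/21) = ¼ + 16832285/21 = 67329161/84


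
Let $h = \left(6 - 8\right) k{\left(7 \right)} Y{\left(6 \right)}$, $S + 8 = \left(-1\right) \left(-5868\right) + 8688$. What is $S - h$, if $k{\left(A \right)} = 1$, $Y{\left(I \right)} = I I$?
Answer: $14620$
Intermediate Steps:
$Y{\left(I \right)} = I^{2}$
$S = 14548$ ($S = -8 + \left(\left(-1\right) \left(-5868\right) + 8688\right) = -8 + \left(5868 + 8688\right) = -8 + 14556 = 14548$)
$h = -72$ ($h = \left(6 - 8\right) 1 \cdot 6^{2} = \left(-2\right) 1 \cdot 36 = \left(-2\right) 36 = -72$)
$S - h = 14548 - -72 = 14548 + 72 = 14620$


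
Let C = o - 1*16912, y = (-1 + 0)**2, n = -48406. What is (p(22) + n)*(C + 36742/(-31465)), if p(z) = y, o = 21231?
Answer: -187895200119/899 ≈ -2.0900e+8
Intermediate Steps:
y = 1 (y = (-1)**2 = 1)
p(z) = 1
C = 4319 (C = 21231 - 1*16912 = 21231 - 16912 = 4319)
(p(22) + n)*(C + 36742/(-31465)) = (1 - 48406)*(4319 + 36742/(-31465)) = -48405*(4319 + 36742*(-1/31465)) = -48405*(4319 - 36742/31465) = -48405*135860593/31465 = -187895200119/899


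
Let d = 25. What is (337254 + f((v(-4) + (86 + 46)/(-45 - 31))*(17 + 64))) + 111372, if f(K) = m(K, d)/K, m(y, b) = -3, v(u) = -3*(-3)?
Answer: 1671580457/3726 ≈ 4.4863e+5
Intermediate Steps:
v(u) = 9
f(K) = -3/K
(337254 + f((v(-4) + (86 + 46)/(-45 - 31))*(17 + 64))) + 111372 = (337254 - 3*1/((9 + (86 + 46)/(-45 - 31))*(17 + 64))) + 111372 = (337254 - 3*1/(81*(9 + 132/(-76)))) + 111372 = (337254 - 3*1/(81*(9 + 132*(-1/76)))) + 111372 = (337254 - 3*1/(81*(9 - 33/19))) + 111372 = (337254 - 3/((138/19)*81)) + 111372 = (337254 - 3/11178/19) + 111372 = (337254 - 3*19/11178) + 111372 = (337254 - 19/3726) + 111372 = 1256608385/3726 + 111372 = 1671580457/3726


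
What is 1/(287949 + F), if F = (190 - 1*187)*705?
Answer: 1/290064 ≈ 3.4475e-6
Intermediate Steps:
F = 2115 (F = (190 - 187)*705 = 3*705 = 2115)
1/(287949 + F) = 1/(287949 + 2115) = 1/290064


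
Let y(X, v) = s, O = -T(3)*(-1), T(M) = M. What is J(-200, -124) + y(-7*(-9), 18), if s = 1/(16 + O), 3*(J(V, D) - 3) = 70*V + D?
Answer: -89394/19 ≈ -4704.9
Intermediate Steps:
J(V, D) = 3 + D/3 + 70*V/3 (J(V, D) = 3 + (70*V + D)/3 = 3 + (D + 70*V)/3 = 3 + (D/3 + 70*V/3) = 3 + D/3 + 70*V/3)
O = 3 (O = -1*3*(-1) = -3*(-1) = 3)
s = 1/19 (s = 1/(16 + 3) = 1/19 ≈ 0.052632)
y(X, v) = 1/19
J(-200, -124) + y(-7*(-9), 18) = (3 + (⅓)*(-124) + (70/3)*(-200)) + 1/19 = (3 - 124/3 - 14000/3) + 1/19 = -4705 + 1/19 = -89394/19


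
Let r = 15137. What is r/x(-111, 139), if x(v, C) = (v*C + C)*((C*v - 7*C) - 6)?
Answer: 15137/250878320 ≈ 6.0336e-5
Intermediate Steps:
x(v, C) = (C + C*v)*(-6 - 7*C + C*v) (x(v, C) = (C*v + C)*((-7*C + C*v) - 6) = (C + C*v)*(-6 - 7*C + C*v))
r/x(-111, 139) = 15137/((139*(-6 - 7*139 - 6*(-111) + 139*(-111)**2 - 6*139*(-111)))) = 15137/((139*(-6 - 973 + 666 + 139*12321 + 92574))) = 15137/((139*(-6 - 973 + 666 + 1712619 + 92574))) = 15137/((139*1804880)) = 15137/250878320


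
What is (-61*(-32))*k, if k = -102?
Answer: -199104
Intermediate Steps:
(-61*(-32))*k = -61*(-32)*(-102) = 1952*(-102) = -199104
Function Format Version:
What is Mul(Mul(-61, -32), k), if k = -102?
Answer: -199104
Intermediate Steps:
Mul(Mul(-61, -32), k) = Mul(Mul(-61, -32), -102) = Mul(1952, -102) = -199104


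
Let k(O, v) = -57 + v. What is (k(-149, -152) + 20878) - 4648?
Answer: 16021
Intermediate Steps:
(k(-149, -152) + 20878) - 4648 = ((-57 - 152) + 20878) - 4648 = (-209 + 20878) - 4648 = 20669 - 4648 = 16021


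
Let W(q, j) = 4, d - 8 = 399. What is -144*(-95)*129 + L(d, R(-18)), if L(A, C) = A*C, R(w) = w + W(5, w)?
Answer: 1759022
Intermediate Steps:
d = 407 (d = 8 + 399 = 407)
R(w) = 4 + w (R(w) = w + 4 = 4 + w)
-144*(-95)*129 + L(d, R(-18)) = -144*(-95)*129 + 407*(4 - 18) = 13680*129 + 407*(-14) = 1764720 - 5698 = 1759022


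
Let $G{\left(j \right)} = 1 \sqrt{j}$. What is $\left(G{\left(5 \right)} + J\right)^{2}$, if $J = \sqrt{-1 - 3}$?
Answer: $\left(\sqrt{5} + 2 i\right)^{2} \approx 1.0 + 8.9443 i$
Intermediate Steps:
$G{\left(j \right)} = \sqrt{j}$
$J = 2 i$ ($J = \sqrt{-4} = 2 i \approx 2.0 i$)
$\left(G{\left(5 \right)} + J\right)^{2} = \left(\sqrt{5} + 2 i\right)^{2}$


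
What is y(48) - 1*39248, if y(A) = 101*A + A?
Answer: -34352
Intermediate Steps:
y(A) = 102*A
y(48) - 1*39248 = 102*48 - 1*39248 = 4896 - 39248 = -34352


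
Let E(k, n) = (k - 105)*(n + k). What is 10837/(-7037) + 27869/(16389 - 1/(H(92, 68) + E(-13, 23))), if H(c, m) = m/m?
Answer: 21819223403/135973361384 ≈ 0.16047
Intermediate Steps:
H(c, m) = 1
E(k, n) = (-105 + k)*(k + n)
10837/(-7037) + 27869/(16389 - 1/(H(92, 68) + E(-13, 23))) = 10837/(-7037) + 27869/(16389 - 1/(1 + ((-13)² - 105*(-13) - 105*23 - 13*23))) = 10837*(-1/7037) + 27869/(16389 - 1/(1 + (169 + 1365 - 2415 - 299))) = -10837/7037 + 27869/(16389 - 1/(1 - 1180)) = -10837/7037 + 27869/(16389 - 1/(-1179)) = -10837/7037 + 27869/(16389 - 1*(-1/1179)) = -10837/7037 + 27869/(16389 + 1/1179) = -10837/7037 + 27869/(19322632/1179) = -10837/7037 + 27869*(1179/19322632) = -10837/7037 + 32857551/19322632 = 21819223403/135973361384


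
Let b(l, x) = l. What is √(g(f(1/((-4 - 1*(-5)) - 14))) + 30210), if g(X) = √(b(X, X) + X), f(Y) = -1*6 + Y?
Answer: √(5105490 + 13*I*√2054)/13 ≈ 173.81 + 0.010029*I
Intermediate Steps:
f(Y) = -6 + Y
g(X) = √2*√X (g(X) = √(X + X) = √(2*X) = √2*√X)
√(g(f(1/((-4 - 1*(-5)) - 14))) + 30210) = √(√2*√(-6 + 1/((-4 - 1*(-5)) - 14)) + 30210) = √(√2*√(-6 + 1/((-4 + 5) - 14)) + 30210) = √(√2*√(-6 + 1/(1 - 14)) + 30210) = √(√2*√(-6 + 1/(-13)) + 30210) = √(√2*√(-6 - 1/13) + 30210) = √(√2*√(-79/13) + 30210) = √(√2*(I*√1027/13) + 30210) = √(I*√2054/13 + 30210) = √(30210 + I*√2054/13)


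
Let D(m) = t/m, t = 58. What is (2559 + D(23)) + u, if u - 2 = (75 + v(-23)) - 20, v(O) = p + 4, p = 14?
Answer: 60640/23 ≈ 2636.5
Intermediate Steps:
v(O) = 18 (v(O) = 14 + 4 = 18)
D(m) = 58/m
u = 75 (u = 2 + ((75 + 18) - 20) = 2 + (93 - 20) = 2 + 73 = 75)
(2559 + D(23)) + u = (2559 + 58/23) + 75 = 58915/23 + 75 = 60640/23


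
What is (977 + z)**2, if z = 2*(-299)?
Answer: 143641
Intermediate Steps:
z = -598
(977 + z)**2 = (977 - 598)**2 = 379**2 = 143641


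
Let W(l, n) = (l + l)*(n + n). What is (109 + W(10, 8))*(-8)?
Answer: -3432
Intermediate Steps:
W(l, n) = 4*l*n (W(l, n) = (2*l)*(2*n) = 4*l*n)
(109 + W(10, 8))*(-8) = (109 + 4*10*8)*(-8) = (109 + 320)*(-8) = 429*(-8) = -3432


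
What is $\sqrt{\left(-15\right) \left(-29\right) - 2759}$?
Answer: $2 i \sqrt{581} \approx 48.208 i$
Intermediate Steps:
$\sqrt{\left(-15\right) \left(-29\right) - 2759} = \sqrt{435 - 2759} = \sqrt{-2324} = 2 i \sqrt{581}$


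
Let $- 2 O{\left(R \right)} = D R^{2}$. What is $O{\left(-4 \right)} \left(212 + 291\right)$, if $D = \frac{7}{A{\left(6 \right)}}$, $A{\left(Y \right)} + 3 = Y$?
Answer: $- \frac{28168}{3} \approx -9389.3$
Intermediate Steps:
$A{\left(Y \right)} = -3 + Y$
$D = \frac{7}{3}$ ($D = \frac{7}{-3 + 6} = \frac{7}{3} \approx 2.3333$)
$O{\left(R \right)} = - \frac{7 R^{2}}{6}$ ($O{\left(R \right)} = - \frac{\frac{7}{3} R^{2}}{2} = - \frac{7 R^{2}}{6}$)
$O{\left(-4 \right)} \left(212 + 291\right) = - \frac{7 \left(-4\right)^{2}}{6} \left(212 + 291\right) = \left(- \frac{7}{6}\right) 16 \cdot 503 = \left(- \frac{56}{3}\right) 503 = - \frac{28168}{3}$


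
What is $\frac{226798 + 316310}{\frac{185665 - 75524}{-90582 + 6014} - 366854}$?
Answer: $- \frac{45929557344}{31024219213} \approx -1.4804$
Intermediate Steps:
$\frac{226798 + 316310}{\frac{185665 - 75524}{-90582 + 6014} - 366854} = \frac{543108}{\frac{110141}{-84568} - 366854} = \frac{543108}{110141 \left(- \frac{1}{84568}\right) - 366854} = \frac{543108}{- \frac{110141}{84568} - 366854} = \frac{543108}{- \frac{31024219213}{84568}} = 543108 \left(- \frac{84568}{31024219213}\right) = - \frac{45929557344}{31024219213}$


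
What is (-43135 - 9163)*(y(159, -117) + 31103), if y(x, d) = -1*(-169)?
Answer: -1635463056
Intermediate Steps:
y(x, d) = 169
(-43135 - 9163)*(y(159, -117) + 31103) = (-43135 - 9163)*(169 + 31103) = -52298*31272 = -1635463056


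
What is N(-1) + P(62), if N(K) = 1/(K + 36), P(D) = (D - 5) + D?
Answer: 4166/35 ≈ 119.03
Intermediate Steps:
P(D) = -5 + 2*D (P(D) = (-5 + D) + D = -5 + 2*D)
N(K) = 1/(36 + K)
N(-1) + P(62) = 1/(36 - 1) + (-5 + 2*62) = 1/35 + (-5 + 124) = 1/35 + 119 = 4166/35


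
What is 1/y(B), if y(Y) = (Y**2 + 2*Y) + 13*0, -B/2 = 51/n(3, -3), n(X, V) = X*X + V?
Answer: 1/255 ≈ 0.0039216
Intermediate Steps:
n(X, V) = V + X**2 (n(X, V) = X**2 + V = V + X**2)
B = -17 (B = -102/(-3 + 3**2) = -102/(-3 + 9) = -102/6 = -2*17/2 = -17)
y(Y) = Y**2 + 2*Y (y(Y) = (Y**2 + 2*Y) + 0 = Y**2 + 2*Y)
1/y(B) = 1/(-17*(2 - 17)) = 1/(-17*(-15)) = 1/255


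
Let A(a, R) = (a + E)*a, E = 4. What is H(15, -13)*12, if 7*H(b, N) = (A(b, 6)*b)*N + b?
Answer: -666720/7 ≈ -95246.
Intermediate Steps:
A(a, R) = a*(4 + a) (A(a, R) = (a + 4)*a = (4 + a)*a = a*(4 + a))
H(b, N) = b/7 + N*b**2*(4 + b)/7 (H(b, N) = (((b*(4 + b))*b)*N + b)/7 = ((b**2*(4 + b))*N + b)/7 = (N*b**2*(4 + b) + b)/7 = (b + N*b**2*(4 + b))/7 = b/7 + N*b**2*(4 + b)/7)
H(15, -13)*12 = ((1/7)*15*(1 - 13*15*(4 + 15)))*12 = ((1/7)*15*(1 - 13*15*19))*12 = ((1/7)*15*(1 - 3705))*12 = ((1/7)*15*(-3704))*12 = -55560/7*12 = -666720/7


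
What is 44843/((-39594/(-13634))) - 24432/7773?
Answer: 791893821253/51294027 ≈ 15438.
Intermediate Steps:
44843/((-39594/(-13634))) - 24432/7773 = 44843/((-39594*(-1/13634))) - 24432*1/7773 = 44843/(19797/6817) - 8144/2591 = 44843*(6817/19797) - 8144/2591 = 305694731/19797 - 8144/2591 = 791893821253/51294027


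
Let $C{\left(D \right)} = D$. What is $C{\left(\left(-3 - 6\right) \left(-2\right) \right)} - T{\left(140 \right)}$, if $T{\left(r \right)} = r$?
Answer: $-122$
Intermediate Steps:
$C{\left(\left(-3 - 6\right) \left(-2\right) \right)} - T{\left(140 \right)} = \left(-3 - 6\right) \left(-2\right) - 140 = \left(-9\right) \left(-2\right) - 140 = 18 - 140 = -122$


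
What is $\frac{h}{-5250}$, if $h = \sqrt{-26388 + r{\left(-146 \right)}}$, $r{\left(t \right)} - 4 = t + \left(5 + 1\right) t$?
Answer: $- \frac{i \sqrt{27406}}{5250} \approx - 0.031533 i$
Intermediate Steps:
$r{\left(t \right)} = 4 + 7 t$ ($r{\left(t \right)} = 4 + \left(t + \left(5 + 1\right) t\right) = 4 + \left(t + 6 t\right) = 4 + 7 t$)
$h = i \sqrt{27406}$ ($h = \sqrt{-26388 + \left(4 + 7 \left(-146\right)\right)} = \sqrt{-26388 + \left(4 - 1022\right)} = \sqrt{-26388 - 1018} = \sqrt{-27406} = i \sqrt{27406} \approx 165.55 i$)
$\frac{h}{-5250} = \frac{i \sqrt{27406}}{-5250} = i \sqrt{27406} \left(- \frac{1}{5250}\right) = - \frac{i \sqrt{27406}}{5250}$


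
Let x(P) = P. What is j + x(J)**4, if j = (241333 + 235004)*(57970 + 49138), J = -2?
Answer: 51019503412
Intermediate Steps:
j = 51019503396 (j = 476337*107108 = 51019503396)
j + x(J)**4 = 51019503396 + (-2)**4 = 51019503396 + 16 = 51019503412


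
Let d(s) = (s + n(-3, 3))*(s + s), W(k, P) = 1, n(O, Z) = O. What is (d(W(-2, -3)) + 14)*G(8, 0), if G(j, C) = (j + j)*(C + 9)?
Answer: 1440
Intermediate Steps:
G(j, C) = 2*j*(9 + C) (G(j, C) = (2*j)*(9 + C) = 2*j*(9 + C))
d(s) = 2*s*(-3 + s) (d(s) = (s - 3)*(s + s) = (-3 + s)*(2*s) = 2*s*(-3 + s))
(d(W(-2, -3)) + 14)*G(8, 0) = (2*1*(-3 + 1) + 14)*(2*8*(9 + 0)) = (2*1*(-2) + 14)*(2*8*9) = (-4 + 14)*144 = 10*144 = 1440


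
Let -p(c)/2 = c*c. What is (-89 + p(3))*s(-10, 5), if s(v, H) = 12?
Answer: -1284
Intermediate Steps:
p(c) = -2*c² (p(c) = -2*c*c = -2*c²)
(-89 + p(3))*s(-10, 5) = (-89 - 2*3²)*12 = (-89 - 2*9)*12 = (-89 - 18)*12 = -107*12 = -1284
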